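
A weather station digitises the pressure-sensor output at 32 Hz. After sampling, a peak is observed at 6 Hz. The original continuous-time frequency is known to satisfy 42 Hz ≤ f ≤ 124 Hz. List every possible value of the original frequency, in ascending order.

Frequencies that alias to 6 Hz are k·fs ± 6 Hz for integer k ≥ 0.
k=0: 6 Hz.
k=1: 26 Hz, 38 Hz.
k=2: 58 Hz, 70 Hz.
k=3: 90 Hz, 102 Hz.
k=4: 122 Hz, 134 Hz.
k=5: 154 Hz, 166 Hz.
Within [42 Hz, 124 Hz]: 58 Hz, 70 Hz, 90 Hz, 102 Hz, 122 Hz.

58 Hz, 70 Hz, 90 Hz, 102 Hz, 122 Hz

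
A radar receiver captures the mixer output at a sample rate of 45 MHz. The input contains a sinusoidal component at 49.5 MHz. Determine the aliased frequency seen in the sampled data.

49.5 MHz mod fs = 4.5 MHz.
4.5 MHz ≤ fs/2 = 22.5 MHz, appears at 4.5 MHz.

4.5 MHz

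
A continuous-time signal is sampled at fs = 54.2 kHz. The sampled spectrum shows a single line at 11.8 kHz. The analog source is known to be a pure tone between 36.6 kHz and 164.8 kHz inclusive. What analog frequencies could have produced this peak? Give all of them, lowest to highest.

Frequencies that alias to 11.8 kHz are k·fs ± 11.8 kHz for integer k ≥ 0.
k=0: 11.8 kHz.
k=1: 42.4 kHz, 66 kHz.
k=2: 96.6 kHz, 120.2 kHz.
k=3: 150.8 kHz, 174.4 kHz.
k=4: 205 kHz, 228.6 kHz.
Within [36.6 kHz, 164.8 kHz]: 42.4 kHz, 66 kHz, 96.6 kHz, 120.2 kHz, 150.8 kHz.

42.4 kHz, 66 kHz, 96.6 kHz, 120.2 kHz, 150.8 kHz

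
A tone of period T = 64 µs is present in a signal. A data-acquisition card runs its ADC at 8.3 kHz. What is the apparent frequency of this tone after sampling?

T = 64 µs → f = 1/T = 15.625 kHz.
15.625 kHz mod fs = 7.325 kHz.
7.325 kHz > fs/2 = 4.15 kHz, folds to fs − 7.325 kHz = 0.975 kHz.

0.975 kHz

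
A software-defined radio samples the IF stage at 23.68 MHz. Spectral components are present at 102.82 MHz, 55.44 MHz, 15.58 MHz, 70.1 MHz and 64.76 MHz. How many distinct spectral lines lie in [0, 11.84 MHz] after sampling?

4

fs/2 = 11.84 MHz.
102.82 MHz mod fs = 8.1 MHz.
8.1 MHz ≤ fs/2 = 11.84 MHz, appears at 8.1 MHz.
55.44 MHz mod fs = 8.08 MHz.
8.08 MHz ≤ fs/2 = 11.84 MHz, appears at 8.08 MHz.
15.58 MHz > fs/2 = 11.84 MHz, folds to fs − 15.58 MHz = 8.1 MHz.
70.1 MHz mod fs = 22.74 MHz.
22.74 MHz > fs/2 = 11.84 MHz, folds to fs − 22.74 MHz = 0.94 MHz.
64.76 MHz mod fs = 17.4 MHz.
17.4 MHz > fs/2 = 11.84 MHz, folds to fs − 17.4 MHz = 6.28 MHz.
Distinct values: {0.94 MHz, 6.28 MHz, 8.08 MHz, 8.1 MHz} → 4.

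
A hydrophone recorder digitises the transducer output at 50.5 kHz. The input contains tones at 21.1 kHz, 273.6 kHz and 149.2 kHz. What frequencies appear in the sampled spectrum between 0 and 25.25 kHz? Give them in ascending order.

2.3 kHz, 21.1 kHz

fs/2 = 25.25 kHz.
21.1 kHz ≤ fs/2 = 25.25 kHz, passes unchanged.
273.6 kHz mod fs = 21.1 kHz.
21.1 kHz ≤ fs/2 = 25.25 kHz, appears at 21.1 kHz.
149.2 kHz mod fs = 48.2 kHz.
48.2 kHz > fs/2 = 25.25 kHz, folds to fs − 48.2 kHz = 2.3 kHz.
Distinct values: {2.3 kHz, 21.1 kHz}.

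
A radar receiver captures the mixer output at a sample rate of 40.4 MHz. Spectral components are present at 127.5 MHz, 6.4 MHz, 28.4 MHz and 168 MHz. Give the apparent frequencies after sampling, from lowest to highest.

6.3 MHz, 6.4 MHz, 12 MHz

fs/2 = 20.2 MHz.
127.5 MHz mod fs = 6.3 MHz.
6.3 MHz ≤ fs/2 = 20.2 MHz, appears at 6.3 MHz.
6.4 MHz ≤ fs/2 = 20.2 MHz, passes unchanged.
28.4 MHz > fs/2 = 20.2 MHz, folds to fs − 28.4 MHz = 12 MHz.
168 MHz mod fs = 6.4 MHz.
6.4 MHz ≤ fs/2 = 20.2 MHz, appears at 6.4 MHz.
Distinct values: {6.3 MHz, 6.4 MHz, 12 MHz}.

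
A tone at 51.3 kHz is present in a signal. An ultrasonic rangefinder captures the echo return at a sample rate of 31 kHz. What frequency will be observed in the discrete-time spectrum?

51.3 kHz mod fs = 20.3 kHz.
20.3 kHz > fs/2 = 15.5 kHz, folds to fs − 20.3 kHz = 10.7 kHz.

10.7 kHz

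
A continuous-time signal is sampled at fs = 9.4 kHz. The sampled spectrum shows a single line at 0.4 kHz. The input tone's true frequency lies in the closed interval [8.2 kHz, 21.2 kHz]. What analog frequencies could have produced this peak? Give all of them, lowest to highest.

Frequencies that alias to 0.4 kHz are k·fs ± 0.4 kHz for integer k ≥ 0.
k=0: 0.4 kHz.
k=1: 9 kHz, 9.8 kHz.
k=2: 18.4 kHz, 19.2 kHz.
k=3: 27.8 kHz, 28.6 kHz.
Within [8.2 kHz, 21.2 kHz]: 9 kHz, 9.8 kHz, 18.4 kHz, 19.2 kHz.

9 kHz, 9.8 kHz, 18.4 kHz, 19.2 kHz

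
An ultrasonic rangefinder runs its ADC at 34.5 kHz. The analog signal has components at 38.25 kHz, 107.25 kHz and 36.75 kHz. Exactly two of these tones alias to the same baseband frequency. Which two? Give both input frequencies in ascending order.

fs/2 = 17.25 kHz.
38.25 kHz mod fs = 3.75 kHz.
3.75 kHz ≤ fs/2 = 17.25 kHz, appears at 3.75 kHz.
107.25 kHz mod fs = 3.75 kHz.
3.75 kHz ≤ fs/2 = 17.25 kHz, appears at 3.75 kHz.
36.75 kHz mod fs = 2.25 kHz.
2.25 kHz ≤ fs/2 = 17.25 kHz, appears at 2.25 kHz.
38.25 kHz and 107.25 kHz both map to 3.75 kHz.

38.25 kHz, 107.25 kHz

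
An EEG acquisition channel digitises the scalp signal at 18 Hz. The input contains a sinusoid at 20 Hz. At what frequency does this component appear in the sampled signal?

20 Hz mod fs = 2 Hz.
2 Hz ≤ fs/2 = 9 Hz, appears at 2 Hz.

2 Hz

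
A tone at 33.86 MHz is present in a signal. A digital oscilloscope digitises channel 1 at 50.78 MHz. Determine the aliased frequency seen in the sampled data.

16.92 MHz

33.86 MHz > fs/2 = 25.39 MHz, folds to fs − 33.86 MHz = 16.92 MHz.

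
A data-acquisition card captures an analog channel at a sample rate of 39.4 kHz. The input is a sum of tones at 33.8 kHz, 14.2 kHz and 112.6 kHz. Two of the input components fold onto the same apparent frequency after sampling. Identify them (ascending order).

33.8 kHz, 112.6 kHz

fs/2 = 19.7 kHz.
33.8 kHz > fs/2 = 19.7 kHz, folds to fs − 33.8 kHz = 5.6 kHz.
14.2 kHz ≤ fs/2 = 19.7 kHz, passes unchanged.
112.6 kHz mod fs = 33.8 kHz.
33.8 kHz > fs/2 = 19.7 kHz, folds to fs − 33.8 kHz = 5.6 kHz.
33.8 kHz and 112.6 kHz both map to 5.6 kHz.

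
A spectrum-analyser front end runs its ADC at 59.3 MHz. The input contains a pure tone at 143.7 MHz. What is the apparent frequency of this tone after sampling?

143.7 MHz mod fs = 25.1 MHz.
25.1 MHz ≤ fs/2 = 29.65 MHz, appears at 25.1 MHz.

25.1 MHz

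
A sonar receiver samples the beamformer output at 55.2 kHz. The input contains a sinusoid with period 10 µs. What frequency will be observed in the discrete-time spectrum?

T = 10 µs → f = 1/T = 100 kHz.
100 kHz mod fs = 44.8 kHz.
44.8 kHz > fs/2 = 27.6 kHz, folds to fs − 44.8 kHz = 10.4 kHz.

10.4 kHz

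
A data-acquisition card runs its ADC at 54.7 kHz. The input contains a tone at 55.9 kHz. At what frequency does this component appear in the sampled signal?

55.9 kHz mod fs = 1.2 kHz.
1.2 kHz ≤ fs/2 = 27.35 kHz, appears at 1.2 kHz.

1.2 kHz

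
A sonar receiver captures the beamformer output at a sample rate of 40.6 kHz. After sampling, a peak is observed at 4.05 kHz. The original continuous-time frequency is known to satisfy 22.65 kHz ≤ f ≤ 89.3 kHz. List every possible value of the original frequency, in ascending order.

36.55 kHz, 44.65 kHz, 77.15 kHz, 85.25 kHz

Frequencies that alias to 4.05 kHz are k·fs ± 4.05 kHz for integer k ≥ 0.
k=0: 4.05 kHz.
k=1: 36.55 kHz, 44.65 kHz.
k=2: 77.15 kHz, 85.25 kHz.
k=3: 117.75 kHz, 125.85 kHz.
Within [22.65 kHz, 89.3 kHz]: 36.55 kHz, 44.65 kHz, 77.15 kHz, 85.25 kHz.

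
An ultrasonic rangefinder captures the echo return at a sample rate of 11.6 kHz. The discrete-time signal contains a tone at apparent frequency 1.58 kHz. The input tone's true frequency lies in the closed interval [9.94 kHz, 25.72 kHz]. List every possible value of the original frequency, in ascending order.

10.02 kHz, 13.18 kHz, 21.62 kHz, 24.78 kHz

Frequencies that alias to 1.58 kHz are k·fs ± 1.58 kHz for integer k ≥ 0.
k=0: 1.58 kHz.
k=1: 10.02 kHz, 13.18 kHz.
k=2: 21.62 kHz, 24.78 kHz.
k=3: 33.22 kHz, 36.38 kHz.
Within [9.94 kHz, 25.72 kHz]: 10.02 kHz, 13.18 kHz, 21.62 kHz, 24.78 kHz.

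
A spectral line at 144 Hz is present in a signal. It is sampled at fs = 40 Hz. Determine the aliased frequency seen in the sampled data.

16 Hz

144 Hz mod fs = 24 Hz.
24 Hz > fs/2 = 20 Hz, folds to fs − 24 Hz = 16 Hz.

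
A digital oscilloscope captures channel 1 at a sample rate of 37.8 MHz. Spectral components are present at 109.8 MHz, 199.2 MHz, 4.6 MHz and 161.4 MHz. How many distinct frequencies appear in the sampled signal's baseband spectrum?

fs/2 = 18.9 MHz.
109.8 MHz mod fs = 34.2 MHz.
34.2 MHz > fs/2 = 18.9 MHz, folds to fs − 34.2 MHz = 3.6 MHz.
199.2 MHz mod fs = 10.2 MHz.
10.2 MHz ≤ fs/2 = 18.9 MHz, appears at 10.2 MHz.
4.6 MHz ≤ fs/2 = 18.9 MHz, passes unchanged.
161.4 MHz mod fs = 10.2 MHz.
10.2 MHz ≤ fs/2 = 18.9 MHz, appears at 10.2 MHz.
Distinct values: {3.6 MHz, 4.6 MHz, 10.2 MHz} → 3.

3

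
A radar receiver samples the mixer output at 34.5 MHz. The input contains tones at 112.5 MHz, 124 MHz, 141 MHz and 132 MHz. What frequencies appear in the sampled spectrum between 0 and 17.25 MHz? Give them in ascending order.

3 MHz, 6 MHz, 9 MHz, 14 MHz

fs/2 = 17.25 MHz.
112.5 MHz mod fs = 9 MHz.
9 MHz ≤ fs/2 = 17.25 MHz, appears at 9 MHz.
124 MHz mod fs = 20.5 MHz.
20.5 MHz > fs/2 = 17.25 MHz, folds to fs − 20.5 MHz = 14 MHz.
141 MHz mod fs = 3 MHz.
3 MHz ≤ fs/2 = 17.25 MHz, appears at 3 MHz.
132 MHz mod fs = 28.5 MHz.
28.5 MHz > fs/2 = 17.25 MHz, folds to fs − 28.5 MHz = 6 MHz.
Distinct values: {3 MHz, 6 MHz, 9 MHz, 14 MHz}.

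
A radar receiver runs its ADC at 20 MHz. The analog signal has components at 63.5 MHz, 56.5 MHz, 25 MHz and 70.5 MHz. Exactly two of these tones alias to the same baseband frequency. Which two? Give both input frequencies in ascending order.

56.5 MHz, 63.5 MHz

fs/2 = 10 MHz.
63.5 MHz mod fs = 3.5 MHz.
3.5 MHz ≤ fs/2 = 10 MHz, appears at 3.5 MHz.
56.5 MHz mod fs = 16.5 MHz.
16.5 MHz > fs/2 = 10 MHz, folds to fs − 16.5 MHz = 3.5 MHz.
25 MHz mod fs = 5 MHz.
5 MHz ≤ fs/2 = 10 MHz, appears at 5 MHz.
70.5 MHz mod fs = 10.5 MHz.
10.5 MHz > fs/2 = 10 MHz, folds to fs − 10.5 MHz = 9.5 MHz.
56.5 MHz and 63.5 MHz both map to 3.5 MHz.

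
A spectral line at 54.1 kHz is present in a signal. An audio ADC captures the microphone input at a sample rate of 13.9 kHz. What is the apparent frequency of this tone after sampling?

54.1 kHz mod fs = 12.4 kHz.
12.4 kHz > fs/2 = 6.95 kHz, folds to fs − 12.4 kHz = 1.5 kHz.

1.5 kHz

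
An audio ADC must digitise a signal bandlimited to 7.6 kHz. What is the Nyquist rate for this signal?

15.2 kHz

Nyquist rate = 2 × 7.6 kHz = 15.2 kHz.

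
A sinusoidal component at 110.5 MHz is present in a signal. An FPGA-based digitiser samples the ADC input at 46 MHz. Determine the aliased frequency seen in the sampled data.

18.5 MHz

110.5 MHz mod fs = 18.5 MHz.
18.5 MHz ≤ fs/2 = 23 MHz, appears at 18.5 MHz.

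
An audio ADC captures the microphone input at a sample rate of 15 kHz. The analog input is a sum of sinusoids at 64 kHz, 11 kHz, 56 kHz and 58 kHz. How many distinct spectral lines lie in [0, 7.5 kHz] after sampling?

2

fs/2 = 7.5 kHz.
64 kHz mod fs = 4 kHz.
4 kHz ≤ fs/2 = 7.5 kHz, appears at 4 kHz.
11 kHz > fs/2 = 7.5 kHz, folds to fs − 11 kHz = 4 kHz.
56 kHz mod fs = 11 kHz.
11 kHz > fs/2 = 7.5 kHz, folds to fs − 11 kHz = 4 kHz.
58 kHz mod fs = 13 kHz.
13 kHz > fs/2 = 7.5 kHz, folds to fs − 13 kHz = 2 kHz.
Distinct values: {2 kHz, 4 kHz} → 2.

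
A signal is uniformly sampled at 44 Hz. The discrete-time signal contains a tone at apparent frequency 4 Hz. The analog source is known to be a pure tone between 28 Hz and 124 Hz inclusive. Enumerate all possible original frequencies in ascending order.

Frequencies that alias to 4 Hz are k·fs ± 4 Hz for integer k ≥ 0.
k=0: 4 Hz.
k=1: 40 Hz, 48 Hz.
k=2: 84 Hz, 92 Hz.
k=3: 128 Hz, 136 Hz.
Within [28 Hz, 124 Hz]: 40 Hz, 48 Hz, 84 Hz, 92 Hz.

40 Hz, 48 Hz, 84 Hz, 92 Hz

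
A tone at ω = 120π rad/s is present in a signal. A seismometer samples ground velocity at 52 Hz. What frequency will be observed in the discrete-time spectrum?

8 Hz

ω = 120π rad/s → f = ω/(2π) = 60 Hz.
60 Hz mod fs = 8 Hz.
8 Hz ≤ fs/2 = 26 Hz, appears at 8 Hz.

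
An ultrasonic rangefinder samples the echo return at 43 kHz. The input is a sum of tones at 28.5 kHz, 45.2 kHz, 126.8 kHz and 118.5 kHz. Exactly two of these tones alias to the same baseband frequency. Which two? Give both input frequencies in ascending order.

fs/2 = 21.5 kHz.
28.5 kHz > fs/2 = 21.5 kHz, folds to fs − 28.5 kHz = 14.5 kHz.
45.2 kHz mod fs = 2.2 kHz.
2.2 kHz ≤ fs/2 = 21.5 kHz, appears at 2.2 kHz.
126.8 kHz mod fs = 40.8 kHz.
40.8 kHz > fs/2 = 21.5 kHz, folds to fs − 40.8 kHz = 2.2 kHz.
118.5 kHz mod fs = 32.5 kHz.
32.5 kHz > fs/2 = 21.5 kHz, folds to fs − 32.5 kHz = 10.5 kHz.
45.2 kHz and 126.8 kHz both map to 2.2 kHz.

45.2 kHz, 126.8 kHz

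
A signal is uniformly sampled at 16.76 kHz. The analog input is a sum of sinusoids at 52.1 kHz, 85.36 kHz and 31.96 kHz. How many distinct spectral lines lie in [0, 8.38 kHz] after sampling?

fs/2 = 8.38 kHz.
52.1 kHz mod fs = 1.82 kHz.
1.82 kHz ≤ fs/2 = 8.38 kHz, appears at 1.82 kHz.
85.36 kHz mod fs = 1.56 kHz.
1.56 kHz ≤ fs/2 = 8.38 kHz, appears at 1.56 kHz.
31.96 kHz mod fs = 15.2 kHz.
15.2 kHz > fs/2 = 8.38 kHz, folds to fs − 15.2 kHz = 1.56 kHz.
Distinct values: {1.56 kHz, 1.82 kHz} → 2.

2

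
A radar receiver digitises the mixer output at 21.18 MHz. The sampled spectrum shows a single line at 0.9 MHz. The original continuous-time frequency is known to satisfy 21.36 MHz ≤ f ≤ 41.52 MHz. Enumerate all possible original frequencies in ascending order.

22.08 MHz, 41.46 MHz

Frequencies that alias to 0.9 MHz are k·fs ± 0.9 MHz for integer k ≥ 0.
k=0: 0.9 MHz.
k=1: 20.28 MHz, 22.08 MHz.
k=2: 41.46 MHz, 43.26 MHz.
k=3: 62.64 MHz, 64.44 MHz.
Within [21.36 MHz, 41.52 MHz]: 22.08 MHz, 41.46 MHz.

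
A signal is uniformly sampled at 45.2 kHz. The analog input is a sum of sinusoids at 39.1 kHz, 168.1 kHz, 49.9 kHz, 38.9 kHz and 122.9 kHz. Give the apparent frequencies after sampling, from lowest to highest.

4.7 kHz, 6.1 kHz, 6.3 kHz, 12.7 kHz

fs/2 = 22.6 kHz.
39.1 kHz > fs/2 = 22.6 kHz, folds to fs − 39.1 kHz = 6.1 kHz.
168.1 kHz mod fs = 32.5 kHz.
32.5 kHz > fs/2 = 22.6 kHz, folds to fs − 32.5 kHz = 12.7 kHz.
49.9 kHz mod fs = 4.7 kHz.
4.7 kHz ≤ fs/2 = 22.6 kHz, appears at 4.7 kHz.
38.9 kHz > fs/2 = 22.6 kHz, folds to fs − 38.9 kHz = 6.3 kHz.
122.9 kHz mod fs = 32.5 kHz.
32.5 kHz > fs/2 = 22.6 kHz, folds to fs − 32.5 kHz = 12.7 kHz.
Distinct values: {4.7 kHz, 6.1 kHz, 6.3 kHz, 12.7 kHz}.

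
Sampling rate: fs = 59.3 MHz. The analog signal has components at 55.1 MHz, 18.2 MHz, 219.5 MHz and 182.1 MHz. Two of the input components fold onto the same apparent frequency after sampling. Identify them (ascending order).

55.1 MHz, 182.1 MHz

fs/2 = 29.65 MHz.
55.1 MHz > fs/2 = 29.65 MHz, folds to fs − 55.1 MHz = 4.2 MHz.
18.2 MHz ≤ fs/2 = 29.65 MHz, passes unchanged.
219.5 MHz mod fs = 41.6 MHz.
41.6 MHz > fs/2 = 29.65 MHz, folds to fs − 41.6 MHz = 17.7 MHz.
182.1 MHz mod fs = 4.2 MHz.
4.2 MHz ≤ fs/2 = 29.65 MHz, appears at 4.2 MHz.
55.1 MHz and 182.1 MHz both map to 4.2 MHz.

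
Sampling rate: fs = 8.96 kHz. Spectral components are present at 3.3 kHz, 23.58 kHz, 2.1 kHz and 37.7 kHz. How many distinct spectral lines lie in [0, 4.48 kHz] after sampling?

fs/2 = 4.48 kHz.
3.3 kHz ≤ fs/2 = 4.48 kHz, passes unchanged.
23.58 kHz mod fs = 5.66 kHz.
5.66 kHz > fs/2 = 4.48 kHz, folds to fs − 5.66 kHz = 3.3 kHz.
2.1 kHz ≤ fs/2 = 4.48 kHz, passes unchanged.
37.7 kHz mod fs = 1.86 kHz.
1.86 kHz ≤ fs/2 = 4.48 kHz, appears at 1.86 kHz.
Distinct values: {1.86 kHz, 2.1 kHz, 3.3 kHz} → 3.

3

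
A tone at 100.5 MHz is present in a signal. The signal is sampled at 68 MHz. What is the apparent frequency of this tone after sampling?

100.5 MHz mod fs = 32.5 MHz.
32.5 MHz ≤ fs/2 = 34 MHz, appears at 32.5 MHz.

32.5 MHz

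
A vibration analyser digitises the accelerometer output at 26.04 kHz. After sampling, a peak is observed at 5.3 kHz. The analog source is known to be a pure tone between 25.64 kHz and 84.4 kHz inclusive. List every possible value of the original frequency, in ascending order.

31.34 kHz, 46.78 kHz, 57.38 kHz, 72.82 kHz, 83.42 kHz

Frequencies that alias to 5.3 kHz are k·fs ± 5.3 kHz for integer k ≥ 0.
k=0: 5.3 kHz.
k=1: 20.74 kHz, 31.34 kHz.
k=2: 46.78 kHz, 57.38 kHz.
k=3: 72.82 kHz, 83.42 kHz.
k=4: 98.86 kHz, 109.46 kHz.
Within [25.64 kHz, 84.4 kHz]: 31.34 kHz, 46.78 kHz, 57.38 kHz, 72.82 kHz, 83.42 kHz.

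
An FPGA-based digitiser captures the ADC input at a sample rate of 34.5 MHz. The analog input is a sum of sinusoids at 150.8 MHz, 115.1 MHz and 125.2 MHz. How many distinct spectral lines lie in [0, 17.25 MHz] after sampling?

fs/2 = 17.25 MHz.
150.8 MHz mod fs = 12.8 MHz.
12.8 MHz ≤ fs/2 = 17.25 MHz, appears at 12.8 MHz.
115.1 MHz mod fs = 11.6 MHz.
11.6 MHz ≤ fs/2 = 17.25 MHz, appears at 11.6 MHz.
125.2 MHz mod fs = 21.7 MHz.
21.7 MHz > fs/2 = 17.25 MHz, folds to fs − 21.7 MHz = 12.8 MHz.
Distinct values: {11.6 MHz, 12.8 MHz} → 2.

2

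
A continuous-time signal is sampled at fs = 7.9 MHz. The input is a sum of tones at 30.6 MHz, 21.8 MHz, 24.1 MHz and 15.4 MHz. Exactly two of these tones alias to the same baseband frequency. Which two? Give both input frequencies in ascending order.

15.4 MHz, 24.1 MHz

fs/2 = 3.95 MHz.
30.6 MHz mod fs = 6.9 MHz.
6.9 MHz > fs/2 = 3.95 MHz, folds to fs − 6.9 MHz = 1 MHz.
21.8 MHz mod fs = 6 MHz.
6 MHz > fs/2 = 3.95 MHz, folds to fs − 6 MHz = 1.9 MHz.
24.1 MHz mod fs = 0.4 MHz.
0.4 MHz ≤ fs/2 = 3.95 MHz, appears at 0.4 MHz.
15.4 MHz mod fs = 7.5 MHz.
7.5 MHz > fs/2 = 3.95 MHz, folds to fs − 7.5 MHz = 0.4 MHz.
15.4 MHz and 24.1 MHz both map to 0.4 MHz.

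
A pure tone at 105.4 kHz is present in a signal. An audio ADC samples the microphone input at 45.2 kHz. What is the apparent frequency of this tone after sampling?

15 kHz

105.4 kHz mod fs = 15 kHz.
15 kHz ≤ fs/2 = 22.6 kHz, appears at 15 kHz.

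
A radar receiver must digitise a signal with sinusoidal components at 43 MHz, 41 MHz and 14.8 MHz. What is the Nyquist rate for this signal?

Highest-frequency component: 43 MHz.
Nyquist rate = 2 × 43 MHz = 86 MHz.

86 MHz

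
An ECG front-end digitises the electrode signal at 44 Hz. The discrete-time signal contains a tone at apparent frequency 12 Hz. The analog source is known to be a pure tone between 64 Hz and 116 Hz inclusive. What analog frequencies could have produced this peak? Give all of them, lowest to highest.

76 Hz, 100 Hz

Frequencies that alias to 12 Hz are k·fs ± 12 Hz for integer k ≥ 0.
k=0: 12 Hz.
k=1: 32 Hz, 56 Hz.
k=2: 76 Hz, 100 Hz.
k=3: 120 Hz, 144 Hz.
Within [64 Hz, 116 Hz]: 76 Hz, 100 Hz.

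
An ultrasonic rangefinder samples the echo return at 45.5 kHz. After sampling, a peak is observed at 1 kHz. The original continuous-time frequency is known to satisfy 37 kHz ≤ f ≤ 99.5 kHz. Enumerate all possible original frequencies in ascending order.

Frequencies that alias to 1 kHz are k·fs ± 1 kHz for integer k ≥ 0.
k=0: 1 kHz.
k=1: 44.5 kHz, 46.5 kHz.
k=2: 90 kHz, 92 kHz.
k=3: 135.5 kHz, 137.5 kHz.
Within [37 kHz, 99.5 kHz]: 44.5 kHz, 46.5 kHz, 90 kHz, 92 kHz.

44.5 kHz, 46.5 kHz, 90 kHz, 92 kHz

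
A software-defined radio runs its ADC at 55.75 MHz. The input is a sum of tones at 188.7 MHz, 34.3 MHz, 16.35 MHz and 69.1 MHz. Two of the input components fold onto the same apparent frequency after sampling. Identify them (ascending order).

fs/2 = 27.875 MHz.
188.7 MHz mod fs = 21.45 MHz.
21.45 MHz ≤ fs/2 = 27.875 MHz, appears at 21.45 MHz.
34.3 MHz > fs/2 = 27.875 MHz, folds to fs − 34.3 MHz = 21.45 MHz.
16.35 MHz ≤ fs/2 = 27.875 MHz, passes unchanged.
69.1 MHz mod fs = 13.35 MHz.
13.35 MHz ≤ fs/2 = 27.875 MHz, appears at 13.35 MHz.
34.3 MHz and 188.7 MHz both map to 21.45 MHz.

34.3 MHz, 188.7 MHz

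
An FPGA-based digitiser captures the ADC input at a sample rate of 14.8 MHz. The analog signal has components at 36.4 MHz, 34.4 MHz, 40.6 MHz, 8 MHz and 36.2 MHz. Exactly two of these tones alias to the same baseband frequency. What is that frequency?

fs/2 = 7.4 MHz.
36.4 MHz mod fs = 6.8 MHz.
6.8 MHz ≤ fs/2 = 7.4 MHz, appears at 6.8 MHz.
34.4 MHz mod fs = 4.8 MHz.
4.8 MHz ≤ fs/2 = 7.4 MHz, appears at 4.8 MHz.
40.6 MHz mod fs = 11 MHz.
11 MHz > fs/2 = 7.4 MHz, folds to fs − 11 MHz = 3.8 MHz.
8 MHz > fs/2 = 7.4 MHz, folds to fs − 8 MHz = 6.8 MHz.
36.2 MHz mod fs = 6.6 MHz.
6.6 MHz ≤ fs/2 = 7.4 MHz, appears at 6.6 MHz.
8 MHz and 36.4 MHz both map to 6.8 MHz.

6.8 MHz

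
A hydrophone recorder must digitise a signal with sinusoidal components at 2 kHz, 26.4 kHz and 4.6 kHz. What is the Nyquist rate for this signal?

52.8 kHz

Highest-frequency component: 26.4 kHz.
Nyquist rate = 2 × 26.4 kHz = 52.8 kHz.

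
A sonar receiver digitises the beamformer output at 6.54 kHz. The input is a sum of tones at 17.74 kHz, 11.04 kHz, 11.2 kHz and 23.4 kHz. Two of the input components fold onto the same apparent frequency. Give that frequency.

1.88 kHz

fs/2 = 3.27 kHz.
17.74 kHz mod fs = 4.66 kHz.
4.66 kHz > fs/2 = 3.27 kHz, folds to fs − 4.66 kHz = 1.88 kHz.
11.04 kHz mod fs = 4.5 kHz.
4.5 kHz > fs/2 = 3.27 kHz, folds to fs − 4.5 kHz = 2.04 kHz.
11.2 kHz mod fs = 4.66 kHz.
4.66 kHz > fs/2 = 3.27 kHz, folds to fs − 4.66 kHz = 1.88 kHz.
23.4 kHz mod fs = 3.78 kHz.
3.78 kHz > fs/2 = 3.27 kHz, folds to fs − 3.78 kHz = 2.76 kHz.
11.2 kHz and 17.74 kHz both map to 1.88 kHz.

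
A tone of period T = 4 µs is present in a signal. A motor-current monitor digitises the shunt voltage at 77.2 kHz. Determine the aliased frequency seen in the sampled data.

T = 4 µs → f = 1/T = 250 kHz.
250 kHz mod fs = 18.4 kHz.
18.4 kHz ≤ fs/2 = 38.6 kHz, appears at 18.4 kHz.

18.4 kHz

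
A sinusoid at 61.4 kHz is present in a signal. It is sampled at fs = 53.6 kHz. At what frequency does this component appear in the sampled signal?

7.8 kHz

61.4 kHz mod fs = 7.8 kHz.
7.8 kHz ≤ fs/2 = 26.8 kHz, appears at 7.8 kHz.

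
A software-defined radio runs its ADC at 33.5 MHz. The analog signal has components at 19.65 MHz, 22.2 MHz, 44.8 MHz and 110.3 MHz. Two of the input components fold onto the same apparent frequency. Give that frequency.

fs/2 = 16.75 MHz.
19.65 MHz > fs/2 = 16.75 MHz, folds to fs − 19.65 MHz = 13.85 MHz.
22.2 MHz > fs/2 = 16.75 MHz, folds to fs − 22.2 MHz = 11.3 MHz.
44.8 MHz mod fs = 11.3 MHz.
11.3 MHz ≤ fs/2 = 16.75 MHz, appears at 11.3 MHz.
110.3 MHz mod fs = 9.8 MHz.
9.8 MHz ≤ fs/2 = 16.75 MHz, appears at 9.8 MHz.
22.2 MHz and 44.8 MHz both map to 11.3 MHz.

11.3 MHz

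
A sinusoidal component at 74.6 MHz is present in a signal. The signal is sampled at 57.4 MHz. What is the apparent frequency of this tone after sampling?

17.2 MHz

74.6 MHz mod fs = 17.2 MHz.
17.2 MHz ≤ fs/2 = 28.7 MHz, appears at 17.2 MHz.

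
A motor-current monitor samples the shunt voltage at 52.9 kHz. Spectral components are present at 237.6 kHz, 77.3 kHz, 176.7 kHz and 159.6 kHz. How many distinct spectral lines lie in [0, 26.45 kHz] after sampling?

4

fs/2 = 26.45 kHz.
237.6 kHz mod fs = 26 kHz.
26 kHz ≤ fs/2 = 26.45 kHz, appears at 26 kHz.
77.3 kHz mod fs = 24.4 kHz.
24.4 kHz ≤ fs/2 = 26.45 kHz, appears at 24.4 kHz.
176.7 kHz mod fs = 18 kHz.
18 kHz ≤ fs/2 = 26.45 kHz, appears at 18 kHz.
159.6 kHz mod fs = 0.9 kHz.
0.9 kHz ≤ fs/2 = 26.45 kHz, appears at 0.9 kHz.
Distinct values: {0.9 kHz, 18 kHz, 24.4 kHz, 26 kHz} → 4.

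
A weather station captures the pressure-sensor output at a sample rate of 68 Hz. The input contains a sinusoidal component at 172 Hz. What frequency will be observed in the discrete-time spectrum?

32 Hz

172 Hz mod fs = 36 Hz.
36 Hz > fs/2 = 34 Hz, folds to fs − 36 Hz = 32 Hz.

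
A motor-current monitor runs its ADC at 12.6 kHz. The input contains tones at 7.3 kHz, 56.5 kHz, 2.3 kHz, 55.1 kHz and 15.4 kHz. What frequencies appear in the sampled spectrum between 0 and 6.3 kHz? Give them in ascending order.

fs/2 = 6.3 kHz.
7.3 kHz > fs/2 = 6.3 kHz, folds to fs − 7.3 kHz = 5.3 kHz.
56.5 kHz mod fs = 6.1 kHz.
6.1 kHz ≤ fs/2 = 6.3 kHz, appears at 6.1 kHz.
2.3 kHz ≤ fs/2 = 6.3 kHz, passes unchanged.
55.1 kHz mod fs = 4.7 kHz.
4.7 kHz ≤ fs/2 = 6.3 kHz, appears at 4.7 kHz.
15.4 kHz mod fs = 2.8 kHz.
2.8 kHz ≤ fs/2 = 6.3 kHz, appears at 2.8 kHz.
Distinct values: {2.3 kHz, 2.8 kHz, 4.7 kHz, 5.3 kHz, 6.1 kHz}.

2.3 kHz, 2.8 kHz, 4.7 kHz, 5.3 kHz, 6.1 kHz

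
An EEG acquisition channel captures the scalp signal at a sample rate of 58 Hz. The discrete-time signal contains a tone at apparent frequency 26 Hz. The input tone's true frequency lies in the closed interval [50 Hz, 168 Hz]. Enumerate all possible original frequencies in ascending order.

84 Hz, 90 Hz, 142 Hz, 148 Hz

Frequencies that alias to 26 Hz are k·fs ± 26 Hz for integer k ≥ 0.
k=0: 26 Hz.
k=1: 32 Hz, 84 Hz.
k=2: 90 Hz, 142 Hz.
k=3: 148 Hz, 200 Hz.
k=4: 206 Hz, 258 Hz.
Within [50 Hz, 168 Hz]: 84 Hz, 90 Hz, 142 Hz, 148 Hz.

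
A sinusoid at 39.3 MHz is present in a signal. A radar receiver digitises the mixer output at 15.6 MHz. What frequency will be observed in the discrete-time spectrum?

39.3 MHz mod fs = 8.1 MHz.
8.1 MHz > fs/2 = 7.8 MHz, folds to fs − 8.1 MHz = 7.5 MHz.

7.5 MHz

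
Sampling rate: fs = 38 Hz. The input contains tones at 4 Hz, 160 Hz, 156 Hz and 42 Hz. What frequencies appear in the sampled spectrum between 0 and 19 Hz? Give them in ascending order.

fs/2 = 19 Hz.
4 Hz ≤ fs/2 = 19 Hz, passes unchanged.
160 Hz mod fs = 8 Hz.
8 Hz ≤ fs/2 = 19 Hz, appears at 8 Hz.
156 Hz mod fs = 4 Hz.
4 Hz ≤ fs/2 = 19 Hz, appears at 4 Hz.
42 Hz mod fs = 4 Hz.
4 Hz ≤ fs/2 = 19 Hz, appears at 4 Hz.
Distinct values: {4 Hz, 8 Hz}.

4 Hz, 8 Hz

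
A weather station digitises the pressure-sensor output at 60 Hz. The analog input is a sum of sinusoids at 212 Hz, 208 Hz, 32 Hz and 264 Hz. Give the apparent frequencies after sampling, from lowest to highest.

24 Hz, 28 Hz

fs/2 = 30 Hz.
212 Hz mod fs = 32 Hz.
32 Hz > fs/2 = 30 Hz, folds to fs − 32 Hz = 28 Hz.
208 Hz mod fs = 28 Hz.
28 Hz ≤ fs/2 = 30 Hz, appears at 28 Hz.
32 Hz > fs/2 = 30 Hz, folds to fs − 32 Hz = 28 Hz.
264 Hz mod fs = 24 Hz.
24 Hz ≤ fs/2 = 30 Hz, appears at 24 Hz.
Distinct values: {24 Hz, 28 Hz}.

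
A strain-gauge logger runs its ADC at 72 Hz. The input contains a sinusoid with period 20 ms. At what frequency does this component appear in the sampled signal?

22 Hz

T = 20 ms → f = 1/T = 50 Hz.
50 Hz > fs/2 = 36 Hz, folds to fs − 50 Hz = 22 Hz.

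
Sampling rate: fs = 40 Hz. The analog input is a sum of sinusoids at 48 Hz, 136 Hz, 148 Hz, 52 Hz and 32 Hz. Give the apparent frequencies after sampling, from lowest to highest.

8 Hz, 12 Hz, 16 Hz

fs/2 = 20 Hz.
48 Hz mod fs = 8 Hz.
8 Hz ≤ fs/2 = 20 Hz, appears at 8 Hz.
136 Hz mod fs = 16 Hz.
16 Hz ≤ fs/2 = 20 Hz, appears at 16 Hz.
148 Hz mod fs = 28 Hz.
28 Hz > fs/2 = 20 Hz, folds to fs − 28 Hz = 12 Hz.
52 Hz mod fs = 12 Hz.
12 Hz ≤ fs/2 = 20 Hz, appears at 12 Hz.
32 Hz > fs/2 = 20 Hz, folds to fs − 32 Hz = 8 Hz.
Distinct values: {8 Hz, 12 Hz, 16 Hz}.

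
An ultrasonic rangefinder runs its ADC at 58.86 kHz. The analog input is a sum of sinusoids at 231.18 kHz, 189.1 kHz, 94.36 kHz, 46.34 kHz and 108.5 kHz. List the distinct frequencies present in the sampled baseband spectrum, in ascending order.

fs/2 = 29.43 kHz.
231.18 kHz mod fs = 54.6 kHz.
54.6 kHz > fs/2 = 29.43 kHz, folds to fs − 54.6 kHz = 4.26 kHz.
189.1 kHz mod fs = 12.52 kHz.
12.52 kHz ≤ fs/2 = 29.43 kHz, appears at 12.52 kHz.
94.36 kHz mod fs = 35.5 kHz.
35.5 kHz > fs/2 = 29.43 kHz, folds to fs − 35.5 kHz = 23.36 kHz.
46.34 kHz > fs/2 = 29.43 kHz, folds to fs − 46.34 kHz = 12.52 kHz.
108.5 kHz mod fs = 49.64 kHz.
49.64 kHz > fs/2 = 29.43 kHz, folds to fs − 49.64 kHz = 9.22 kHz.
Distinct values: {4.26 kHz, 9.22 kHz, 12.52 kHz, 23.36 kHz}.

4.26 kHz, 9.22 kHz, 12.52 kHz, 23.36 kHz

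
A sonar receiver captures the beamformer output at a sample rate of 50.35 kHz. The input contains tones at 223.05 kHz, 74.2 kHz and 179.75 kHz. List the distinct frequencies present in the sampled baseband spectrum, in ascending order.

fs/2 = 25.175 kHz.
223.05 kHz mod fs = 21.65 kHz.
21.65 kHz ≤ fs/2 = 25.175 kHz, appears at 21.65 kHz.
74.2 kHz mod fs = 23.85 kHz.
23.85 kHz ≤ fs/2 = 25.175 kHz, appears at 23.85 kHz.
179.75 kHz mod fs = 28.7 kHz.
28.7 kHz > fs/2 = 25.175 kHz, folds to fs − 28.7 kHz = 21.65 kHz.
Distinct values: {21.65 kHz, 23.85 kHz}.

21.65 kHz, 23.85 kHz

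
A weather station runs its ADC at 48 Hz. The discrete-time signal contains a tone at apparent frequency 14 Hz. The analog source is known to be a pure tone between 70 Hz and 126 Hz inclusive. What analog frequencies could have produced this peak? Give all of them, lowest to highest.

Frequencies that alias to 14 Hz are k·fs ± 14 Hz for integer k ≥ 0.
k=0: 14 Hz.
k=1: 34 Hz, 62 Hz.
k=2: 82 Hz, 110 Hz.
k=3: 130 Hz, 158 Hz.
Within [70 Hz, 126 Hz]: 82 Hz, 110 Hz.

82 Hz, 110 Hz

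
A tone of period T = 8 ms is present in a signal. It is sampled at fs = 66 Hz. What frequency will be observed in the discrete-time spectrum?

T = 8 ms → f = 1/T = 125 Hz.
125 Hz mod fs = 59 Hz.
59 Hz > fs/2 = 33 Hz, folds to fs − 59 Hz = 7 Hz.

7 Hz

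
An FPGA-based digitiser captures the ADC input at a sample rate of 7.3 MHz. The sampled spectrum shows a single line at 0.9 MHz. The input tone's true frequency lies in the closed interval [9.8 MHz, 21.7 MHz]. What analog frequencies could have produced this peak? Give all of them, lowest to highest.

Frequencies that alias to 0.9 MHz are k·fs ± 0.9 MHz for integer k ≥ 0.
k=0: 0.9 MHz.
k=1: 6.4 MHz, 8.2 MHz.
k=2: 13.7 MHz, 15.5 MHz.
k=3: 21 MHz, 22.8 MHz.
k=4: 28.3 MHz, 30.1 MHz.
Within [9.8 MHz, 21.7 MHz]: 13.7 MHz, 15.5 MHz, 21 MHz.

13.7 MHz, 15.5 MHz, 21 MHz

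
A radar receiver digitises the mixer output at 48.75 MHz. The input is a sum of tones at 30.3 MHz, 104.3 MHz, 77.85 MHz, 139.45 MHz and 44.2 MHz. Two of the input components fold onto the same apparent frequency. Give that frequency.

6.8 MHz

fs/2 = 24.375 MHz.
30.3 MHz > fs/2 = 24.375 MHz, folds to fs − 30.3 MHz = 18.45 MHz.
104.3 MHz mod fs = 6.8 MHz.
6.8 MHz ≤ fs/2 = 24.375 MHz, appears at 6.8 MHz.
77.85 MHz mod fs = 29.1 MHz.
29.1 MHz > fs/2 = 24.375 MHz, folds to fs − 29.1 MHz = 19.65 MHz.
139.45 MHz mod fs = 41.95 MHz.
41.95 MHz > fs/2 = 24.375 MHz, folds to fs − 41.95 MHz = 6.8 MHz.
44.2 MHz > fs/2 = 24.375 MHz, folds to fs − 44.2 MHz = 4.55 MHz.
104.3 MHz and 139.45 MHz both map to 6.8 MHz.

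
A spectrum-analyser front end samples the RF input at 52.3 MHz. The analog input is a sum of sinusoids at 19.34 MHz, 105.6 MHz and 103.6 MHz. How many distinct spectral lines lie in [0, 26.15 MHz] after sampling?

2

fs/2 = 26.15 MHz.
19.34 MHz ≤ fs/2 = 26.15 MHz, passes unchanged.
105.6 MHz mod fs = 1 MHz.
1 MHz ≤ fs/2 = 26.15 MHz, appears at 1 MHz.
103.6 MHz mod fs = 51.3 MHz.
51.3 MHz > fs/2 = 26.15 MHz, folds to fs − 51.3 MHz = 1 MHz.
Distinct values: {1 MHz, 19.34 MHz} → 2.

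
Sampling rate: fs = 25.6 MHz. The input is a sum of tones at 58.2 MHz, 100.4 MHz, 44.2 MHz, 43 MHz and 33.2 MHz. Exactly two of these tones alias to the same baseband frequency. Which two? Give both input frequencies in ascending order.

fs/2 = 12.8 MHz.
58.2 MHz mod fs = 7 MHz.
7 MHz ≤ fs/2 = 12.8 MHz, appears at 7 MHz.
100.4 MHz mod fs = 23.6 MHz.
23.6 MHz > fs/2 = 12.8 MHz, folds to fs − 23.6 MHz = 2 MHz.
44.2 MHz mod fs = 18.6 MHz.
18.6 MHz > fs/2 = 12.8 MHz, folds to fs − 18.6 MHz = 7 MHz.
43 MHz mod fs = 17.4 MHz.
17.4 MHz > fs/2 = 12.8 MHz, folds to fs − 17.4 MHz = 8.2 MHz.
33.2 MHz mod fs = 7.6 MHz.
7.6 MHz ≤ fs/2 = 12.8 MHz, appears at 7.6 MHz.
44.2 MHz and 58.2 MHz both map to 7 MHz.

44.2 MHz, 58.2 MHz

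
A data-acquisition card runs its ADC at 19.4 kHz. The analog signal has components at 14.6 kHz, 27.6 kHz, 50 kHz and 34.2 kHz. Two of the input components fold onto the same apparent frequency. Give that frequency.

fs/2 = 9.7 kHz.
14.6 kHz > fs/2 = 9.7 kHz, folds to fs − 14.6 kHz = 4.8 kHz.
27.6 kHz mod fs = 8.2 kHz.
8.2 kHz ≤ fs/2 = 9.7 kHz, appears at 8.2 kHz.
50 kHz mod fs = 11.2 kHz.
11.2 kHz > fs/2 = 9.7 kHz, folds to fs − 11.2 kHz = 8.2 kHz.
34.2 kHz mod fs = 14.8 kHz.
14.8 kHz > fs/2 = 9.7 kHz, folds to fs − 14.8 kHz = 4.6 kHz.
27.6 kHz and 50 kHz both map to 8.2 kHz.

8.2 kHz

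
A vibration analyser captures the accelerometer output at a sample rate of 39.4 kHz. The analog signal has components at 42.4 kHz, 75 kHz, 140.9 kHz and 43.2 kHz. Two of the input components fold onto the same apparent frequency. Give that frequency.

3.8 kHz

fs/2 = 19.7 kHz.
42.4 kHz mod fs = 3 kHz.
3 kHz ≤ fs/2 = 19.7 kHz, appears at 3 kHz.
75 kHz mod fs = 35.6 kHz.
35.6 kHz > fs/2 = 19.7 kHz, folds to fs − 35.6 kHz = 3.8 kHz.
140.9 kHz mod fs = 22.7 kHz.
22.7 kHz > fs/2 = 19.7 kHz, folds to fs − 22.7 kHz = 16.7 kHz.
43.2 kHz mod fs = 3.8 kHz.
3.8 kHz ≤ fs/2 = 19.7 kHz, appears at 3.8 kHz.
43.2 kHz and 75 kHz both map to 3.8 kHz.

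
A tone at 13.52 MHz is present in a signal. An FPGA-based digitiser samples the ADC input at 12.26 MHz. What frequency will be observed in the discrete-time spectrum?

1.26 MHz

13.52 MHz mod fs = 1.26 MHz.
1.26 MHz ≤ fs/2 = 6.13 MHz, appears at 1.26 MHz.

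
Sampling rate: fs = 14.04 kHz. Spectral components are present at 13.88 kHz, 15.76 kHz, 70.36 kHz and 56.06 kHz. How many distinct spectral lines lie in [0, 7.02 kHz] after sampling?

3

fs/2 = 7.02 kHz.
13.88 kHz > fs/2 = 7.02 kHz, folds to fs − 13.88 kHz = 0.16 kHz.
15.76 kHz mod fs = 1.72 kHz.
1.72 kHz ≤ fs/2 = 7.02 kHz, appears at 1.72 kHz.
70.36 kHz mod fs = 0.16 kHz.
0.16 kHz ≤ fs/2 = 7.02 kHz, appears at 0.16 kHz.
56.06 kHz mod fs = 13.94 kHz.
13.94 kHz > fs/2 = 7.02 kHz, folds to fs − 13.94 kHz = 0.1 kHz.
Distinct values: {0.1 kHz, 0.16 kHz, 1.72 kHz} → 3.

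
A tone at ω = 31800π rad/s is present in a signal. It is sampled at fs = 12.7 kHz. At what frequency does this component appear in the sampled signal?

ω = 31800π rad/s → f = ω/(2π) = 15900 Hz = 15.9 kHz.
15.9 kHz mod fs = 3.2 kHz.
3.2 kHz ≤ fs/2 = 6.35 kHz, appears at 3.2 kHz.

3.2 kHz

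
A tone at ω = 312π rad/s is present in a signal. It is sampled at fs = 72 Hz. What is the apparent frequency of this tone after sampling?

12 Hz

ω = 312π rad/s → f = ω/(2π) = 156 Hz.
156 Hz mod fs = 12 Hz.
12 Hz ≤ fs/2 = 36 Hz, appears at 12 Hz.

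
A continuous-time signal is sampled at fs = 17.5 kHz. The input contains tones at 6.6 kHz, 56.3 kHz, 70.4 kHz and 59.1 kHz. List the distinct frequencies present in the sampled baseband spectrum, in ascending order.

0.4 kHz, 3.8 kHz, 6.6 kHz

fs/2 = 8.75 kHz.
6.6 kHz ≤ fs/2 = 8.75 kHz, passes unchanged.
56.3 kHz mod fs = 3.8 kHz.
3.8 kHz ≤ fs/2 = 8.75 kHz, appears at 3.8 kHz.
70.4 kHz mod fs = 0.4 kHz.
0.4 kHz ≤ fs/2 = 8.75 kHz, appears at 0.4 kHz.
59.1 kHz mod fs = 6.6 kHz.
6.6 kHz ≤ fs/2 = 8.75 kHz, appears at 6.6 kHz.
Distinct values: {0.4 kHz, 3.8 kHz, 6.6 kHz}.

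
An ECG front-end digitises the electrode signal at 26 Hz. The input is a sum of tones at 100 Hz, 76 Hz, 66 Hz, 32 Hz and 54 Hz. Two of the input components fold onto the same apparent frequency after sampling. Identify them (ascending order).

54 Hz, 76 Hz

fs/2 = 13 Hz.
100 Hz mod fs = 22 Hz.
22 Hz > fs/2 = 13 Hz, folds to fs − 22 Hz = 4 Hz.
76 Hz mod fs = 24 Hz.
24 Hz > fs/2 = 13 Hz, folds to fs − 24 Hz = 2 Hz.
66 Hz mod fs = 14 Hz.
14 Hz > fs/2 = 13 Hz, folds to fs − 14 Hz = 12 Hz.
32 Hz mod fs = 6 Hz.
6 Hz ≤ fs/2 = 13 Hz, appears at 6 Hz.
54 Hz mod fs = 2 Hz.
2 Hz ≤ fs/2 = 13 Hz, appears at 2 Hz.
54 Hz and 76 Hz both map to 2 Hz.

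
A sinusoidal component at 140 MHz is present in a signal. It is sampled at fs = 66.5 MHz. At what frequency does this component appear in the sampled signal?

7 MHz

140 MHz mod fs = 7 MHz.
7 MHz ≤ fs/2 = 33.25 MHz, appears at 7 MHz.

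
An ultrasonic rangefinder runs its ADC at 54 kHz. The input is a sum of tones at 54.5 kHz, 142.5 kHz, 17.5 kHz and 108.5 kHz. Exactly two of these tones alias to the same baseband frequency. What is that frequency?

0.5 kHz

fs/2 = 27 kHz.
54.5 kHz mod fs = 0.5 kHz.
0.5 kHz ≤ fs/2 = 27 kHz, appears at 0.5 kHz.
142.5 kHz mod fs = 34.5 kHz.
34.5 kHz > fs/2 = 27 kHz, folds to fs − 34.5 kHz = 19.5 kHz.
17.5 kHz ≤ fs/2 = 27 kHz, passes unchanged.
108.5 kHz mod fs = 0.5 kHz.
0.5 kHz ≤ fs/2 = 27 kHz, appears at 0.5 kHz.
54.5 kHz and 108.5 kHz both map to 0.5 kHz.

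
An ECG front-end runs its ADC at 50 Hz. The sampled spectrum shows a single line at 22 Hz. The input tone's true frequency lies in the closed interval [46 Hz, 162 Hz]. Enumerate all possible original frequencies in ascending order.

72 Hz, 78 Hz, 122 Hz, 128 Hz

Frequencies that alias to 22 Hz are k·fs ± 22 Hz for integer k ≥ 0.
k=0: 22 Hz.
k=1: 28 Hz, 72 Hz.
k=2: 78 Hz, 122 Hz.
k=3: 128 Hz, 172 Hz.
k=4: 178 Hz, 222 Hz.
Within [46 Hz, 162 Hz]: 72 Hz, 78 Hz, 122 Hz, 128 Hz.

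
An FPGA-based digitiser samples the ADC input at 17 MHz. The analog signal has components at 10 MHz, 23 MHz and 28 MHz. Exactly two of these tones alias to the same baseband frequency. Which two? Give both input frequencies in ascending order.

23 MHz, 28 MHz

fs/2 = 8.5 MHz.
10 MHz > fs/2 = 8.5 MHz, folds to fs − 10 MHz = 7 MHz.
23 MHz mod fs = 6 MHz.
6 MHz ≤ fs/2 = 8.5 MHz, appears at 6 MHz.
28 MHz mod fs = 11 MHz.
11 MHz > fs/2 = 8.5 MHz, folds to fs − 11 MHz = 6 MHz.
23 MHz and 28 MHz both map to 6 MHz.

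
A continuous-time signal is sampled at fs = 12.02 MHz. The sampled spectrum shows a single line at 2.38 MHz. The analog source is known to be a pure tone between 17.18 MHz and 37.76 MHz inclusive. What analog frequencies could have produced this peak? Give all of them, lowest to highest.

21.66 MHz, 26.42 MHz, 33.68 MHz

Frequencies that alias to 2.38 MHz are k·fs ± 2.38 MHz for integer k ≥ 0.
k=0: 2.38 MHz.
k=1: 9.64 MHz, 14.4 MHz.
k=2: 21.66 MHz, 26.42 MHz.
k=3: 33.68 MHz, 38.44 MHz.
k=4: 45.7 MHz, 50.46 MHz.
Within [17.18 MHz, 37.76 MHz]: 21.66 MHz, 26.42 MHz, 33.68 MHz.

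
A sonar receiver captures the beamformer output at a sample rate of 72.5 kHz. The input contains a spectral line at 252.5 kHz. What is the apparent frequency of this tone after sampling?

252.5 kHz mod fs = 35 kHz.
35 kHz ≤ fs/2 = 36.25 kHz, appears at 35 kHz.

35 kHz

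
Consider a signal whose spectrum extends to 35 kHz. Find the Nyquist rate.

Nyquist rate = 2 × 35 kHz = 70 kHz.

70 kHz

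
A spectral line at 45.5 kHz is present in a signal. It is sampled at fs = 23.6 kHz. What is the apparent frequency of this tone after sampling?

45.5 kHz mod fs = 21.9 kHz.
21.9 kHz > fs/2 = 11.8 kHz, folds to fs − 21.9 kHz = 1.7 kHz.

1.7 kHz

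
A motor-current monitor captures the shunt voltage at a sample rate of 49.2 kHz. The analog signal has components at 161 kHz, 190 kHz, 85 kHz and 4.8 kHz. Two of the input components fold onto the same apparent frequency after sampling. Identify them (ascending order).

85 kHz, 161 kHz

fs/2 = 24.6 kHz.
161 kHz mod fs = 13.4 kHz.
13.4 kHz ≤ fs/2 = 24.6 kHz, appears at 13.4 kHz.
190 kHz mod fs = 42.4 kHz.
42.4 kHz > fs/2 = 24.6 kHz, folds to fs − 42.4 kHz = 6.8 kHz.
85 kHz mod fs = 35.8 kHz.
35.8 kHz > fs/2 = 24.6 kHz, folds to fs − 35.8 kHz = 13.4 kHz.
4.8 kHz ≤ fs/2 = 24.6 kHz, passes unchanged.
85 kHz and 161 kHz both map to 13.4 kHz.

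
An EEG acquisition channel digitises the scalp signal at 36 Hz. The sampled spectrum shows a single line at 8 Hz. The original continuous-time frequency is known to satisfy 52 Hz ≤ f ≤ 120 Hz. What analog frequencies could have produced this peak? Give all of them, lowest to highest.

64 Hz, 80 Hz, 100 Hz, 116 Hz

Frequencies that alias to 8 Hz are k·fs ± 8 Hz for integer k ≥ 0.
k=0: 8 Hz.
k=1: 28 Hz, 44 Hz.
k=2: 64 Hz, 80 Hz.
k=3: 100 Hz, 116 Hz.
k=4: 136 Hz, 152 Hz.
Within [52 Hz, 120 Hz]: 64 Hz, 80 Hz, 100 Hz, 116 Hz.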